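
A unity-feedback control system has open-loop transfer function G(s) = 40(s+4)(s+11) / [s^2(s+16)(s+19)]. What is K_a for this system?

The open loop has two poles at the origin → type 2 system.
K_a = lim_{s→0} s^2·G(s) = 40·4·11 / (16·19) = 110/19.

110/19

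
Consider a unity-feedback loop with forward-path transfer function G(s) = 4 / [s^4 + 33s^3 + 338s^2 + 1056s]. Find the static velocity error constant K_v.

Factoring s from the denominator leaves a polynomial with constant term 1056, so the system is type 1.
K_v = lim_{s→0} s·G(s) = 4 / 1056 = 1/264.

1/264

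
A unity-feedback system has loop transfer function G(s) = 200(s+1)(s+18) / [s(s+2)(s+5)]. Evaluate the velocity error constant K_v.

360

G(s) has one factor of s in the denominator, so the system is type 1.
K_v = lim_{s→0} s·G(s) = 200·1·18 / (2·5) = 360.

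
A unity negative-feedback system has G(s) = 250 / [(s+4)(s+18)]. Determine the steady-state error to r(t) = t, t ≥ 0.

No free integrators in G(s): this is a type 0 system.
For a type-0 system K_v = 0, so e_ss to a ramp input is unbounded.

infinity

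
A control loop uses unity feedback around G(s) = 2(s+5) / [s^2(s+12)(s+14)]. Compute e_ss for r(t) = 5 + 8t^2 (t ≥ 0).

268.8

System type = 2 (two poles at s=0). By superposition:
  • 5: tracked with zero error.
  • 8t^2: e_ss = 16/K_a with K_a=5/84 → 268.8.
Total e_ss = 268.8.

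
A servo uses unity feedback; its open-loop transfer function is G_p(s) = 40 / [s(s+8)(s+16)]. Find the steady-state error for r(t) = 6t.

System type = 1 (one pole at s=0).
K_v = lim_{s→0} s·G_p(s) = 40 / (8·16) = 0.3125.
e_ss = 6/K_v = 6/0.3125 = 19.2.

19.2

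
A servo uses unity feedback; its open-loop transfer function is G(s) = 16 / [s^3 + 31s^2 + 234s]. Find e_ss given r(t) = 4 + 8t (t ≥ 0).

117

Lowest-order denominator term is 234s, so the open loop has 1 pole at the origin → type 1 system. By superposition:
  • 4: tracked with zero error.
  • 8t: e_ss = 8/K_v with K_v=8/117 → 117.
Total e_ss = 117.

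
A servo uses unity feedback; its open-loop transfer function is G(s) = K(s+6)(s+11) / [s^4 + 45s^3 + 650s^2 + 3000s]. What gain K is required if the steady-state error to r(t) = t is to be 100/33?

15

The denominator has no term below 3000s — 1 pole at s=0, type 1.
K_v = lim_{s→0} s·G(s) = K·6·11 / 3000 = 0.022·K.
e_ss = 1/K_v = 100/33 ⇒ K_v = 0.33 ⇒ K = 0.33/0.022 = 15.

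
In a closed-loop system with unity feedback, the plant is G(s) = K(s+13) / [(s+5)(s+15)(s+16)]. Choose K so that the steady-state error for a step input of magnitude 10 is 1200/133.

The open loop has no poles at the origin → type 0 system.
K_p = lim_{s→0} G(s) = K·13 / (5·15·16) = (13/1200)·K.
e_ss = 10/(1 + K_p) = 1200/133 ⇒ 1 + (13/1200)·K = 133/120 ⇒ K = 10.

10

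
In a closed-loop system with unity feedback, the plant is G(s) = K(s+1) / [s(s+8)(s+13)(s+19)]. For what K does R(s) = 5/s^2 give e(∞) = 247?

40

One free integrator in G(s): this is a type 1 system.
K_v = lim_{s→0} s·G(s) = K·1 / (8·13·19) = (1/1976)·K.
e_ss = 5/K_v = 247 ⇒ K_v = 5/247 ⇒ K = (5/247)/(1/1976) = 40.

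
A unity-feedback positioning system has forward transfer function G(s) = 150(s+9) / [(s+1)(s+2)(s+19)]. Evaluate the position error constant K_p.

G(s) has no factors of s in the denominator, so the system is type 0.
K_p = lim_{s→0} G(s) = 150·9 / (1·2·19) = 675/19.

675/19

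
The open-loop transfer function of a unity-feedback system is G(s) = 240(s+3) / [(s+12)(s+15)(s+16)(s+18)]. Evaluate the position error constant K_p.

System type = 0 (no poles at s=0).
K_p = lim_{s→0} G(s) = 240·3 / (12·15·16·18) = 1/72.

1/72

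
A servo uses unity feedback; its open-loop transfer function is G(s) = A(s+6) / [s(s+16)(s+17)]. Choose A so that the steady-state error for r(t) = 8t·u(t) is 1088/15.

G(s) has one factor of s in the denominator, so the system is type 1.
K_v = lim_{s→0} s·G(s) = A·6 / (16·17) = (3/136)·A.
e_ss = 8/K_v = 1088/15 ⇒ K_v = 15/136 ⇒ A = (15/136)/(3/136) = 5.

5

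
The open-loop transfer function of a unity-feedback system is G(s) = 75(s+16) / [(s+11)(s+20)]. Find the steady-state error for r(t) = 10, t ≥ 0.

110/71

G(s) has no factors of s in the denominator, so the system is type 0.
K_p = lim_{s→0} G(s) = 75·16 / (11·20) = 60/11.
e_ss = 10/(1 + K_p) = 10/(71/11) = 110/71.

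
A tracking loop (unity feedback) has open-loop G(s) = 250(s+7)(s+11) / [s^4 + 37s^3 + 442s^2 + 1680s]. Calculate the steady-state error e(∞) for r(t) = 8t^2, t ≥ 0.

The denominator has no term below 1680s — 1 pole at s=0, type 1.
For a type-1 system K_a = 0, so e_ss to a parabolic input is unbounded.

infinity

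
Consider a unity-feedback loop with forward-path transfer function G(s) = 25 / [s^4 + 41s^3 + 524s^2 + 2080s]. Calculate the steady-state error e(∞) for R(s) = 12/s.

Lowest-order denominator term is 2080s, so the open loop has 1 pole at the origin → type 1 system.
K_p = ∞ for a type-1 system; e_ss to a step is zero.

0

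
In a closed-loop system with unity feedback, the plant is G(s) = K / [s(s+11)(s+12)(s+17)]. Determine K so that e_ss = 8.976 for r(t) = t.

250

One free integrator in G(s): this is a type 1 system.
K_v = lim_{s→0} s·G(s) = K / (11·12·17) = (1/2244)·K.
e_ss = 1/K_v = 8.976 ⇒ K_v = 125/1122 ⇒ K = (125/1122)/(1/2244) = 250.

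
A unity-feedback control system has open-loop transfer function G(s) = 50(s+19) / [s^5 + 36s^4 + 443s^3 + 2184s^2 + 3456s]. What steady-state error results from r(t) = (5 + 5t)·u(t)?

Factoring s from the denominator leaves a polynomial with constant term 3456, so the system is type 1. Taking each input component in turn:
  • 5: tracked with zero error.
  • 5t: e_ss = 5/K_v with K_v=475/1728 → 1728/95.
Total e_ss = 1728/95.

1728/95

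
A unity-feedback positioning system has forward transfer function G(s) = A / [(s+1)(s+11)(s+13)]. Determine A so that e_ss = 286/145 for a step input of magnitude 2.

2

G(s) has no factors of s in the denominator, so the system is type 0.
K_p = lim_{s→0} G(s) = A / (1·11·13) = (1/143)·A.
e_ss = 2/(1 + K_p) = 286/145 ⇒ 1 + (1/143)·A = 145/143 ⇒ A = 2.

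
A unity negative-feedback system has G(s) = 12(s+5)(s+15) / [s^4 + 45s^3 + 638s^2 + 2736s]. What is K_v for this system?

25/76

The denominator has no term below 2736s — 1 pole at s=0, type 1.
K_v = lim_{s→0} s·G(s) = 12·5·15 / 2736 = 25/76.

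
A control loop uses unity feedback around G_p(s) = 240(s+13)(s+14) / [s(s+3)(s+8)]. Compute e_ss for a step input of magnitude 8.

0

G_p(s) has one factor of s in the denominator, so the system is type 1.
K_p = ∞ for a type-1 system; e_ss to a step is zero.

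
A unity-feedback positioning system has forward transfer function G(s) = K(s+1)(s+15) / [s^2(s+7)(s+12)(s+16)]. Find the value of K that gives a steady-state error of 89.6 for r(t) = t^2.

Two free integrators in G(s): this is a type 2 system.
K_a = lim_{s→0} s^2·G(s) = K·1·15 / (7·12·16) = (5/448)·K.
e_ss = 2/K_a = 89.6 ⇒ K_a = 5/224 ⇒ K = (5/224)/(5/448) = 2.

2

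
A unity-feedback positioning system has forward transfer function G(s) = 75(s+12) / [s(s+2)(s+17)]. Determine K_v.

450/17

One free integrator in G(s): this is a type 1 system.
K_v = lim_{s→0} s·G(s) = 75·12 / (2·17) = 450/17.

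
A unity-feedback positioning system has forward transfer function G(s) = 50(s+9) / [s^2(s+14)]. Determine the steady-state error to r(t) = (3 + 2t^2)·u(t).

28/225

Two free integrators in G(s): this is a type 2 system. By superposition:
  • 3: tracked with zero error.
  • 2t^2: e_ss = 4/K_a with K_a=225/7 → 28/225.
Total e_ss = 28/225.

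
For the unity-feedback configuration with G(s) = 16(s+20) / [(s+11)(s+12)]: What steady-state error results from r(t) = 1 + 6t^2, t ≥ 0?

infinity

G(s) has no factors of s in the denominator, so the system is type 0. Taking each input component in turn:
  • 1: e_ss = 1/(1+K_p) with K_p=80/33 → 33/113.
  • 6t^2: a type-0 system cannot track it, e_ss → ∞.
The unbounded component dominates.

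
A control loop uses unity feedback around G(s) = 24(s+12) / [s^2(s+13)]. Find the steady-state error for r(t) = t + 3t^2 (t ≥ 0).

13/48

G(s) has two factors of s in the denominator, so the system is type 2. Taking each input component in turn:
  • t: tracked with zero error.
  • 3t^2: e_ss = 6/K_a with K_a=288/13 → 13/48.
Total e_ss = 13/48.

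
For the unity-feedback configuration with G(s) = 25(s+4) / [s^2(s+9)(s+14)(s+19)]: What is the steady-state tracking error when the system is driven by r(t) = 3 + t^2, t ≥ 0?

The open loop has two poles at the origin → type 2 system. By superposition:
  • 3: tracked with zero error.
  • t^2: e_ss = 2/K_a with K_a=50/1197 → 47.88.
Total e_ss = 47.88.

47.88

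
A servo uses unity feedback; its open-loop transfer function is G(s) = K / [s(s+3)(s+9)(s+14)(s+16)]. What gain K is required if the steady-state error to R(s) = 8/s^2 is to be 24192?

2

The open loop has one pole at the origin → type 1 system.
K_v = lim_{s→0} s·G(s) = K / (3·9·14·16) = (1/6048)·K.
e_ss = 8/K_v = 24192 ⇒ K_v = 1/3024 ⇒ K = (1/3024)/(1/6048) = 2.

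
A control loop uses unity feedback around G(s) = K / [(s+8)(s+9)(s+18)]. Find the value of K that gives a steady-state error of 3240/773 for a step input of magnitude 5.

G(s) has no factors of s in the denominator, so the system is type 0.
K_p = lim_{s→0} G(s) = K / (8·9·18) = (1/1296)·K.
e_ss = 5/(1 + K_p) = 3240/773 ⇒ 1 + (1/1296)·K = 773/648 ⇒ K = 250.

250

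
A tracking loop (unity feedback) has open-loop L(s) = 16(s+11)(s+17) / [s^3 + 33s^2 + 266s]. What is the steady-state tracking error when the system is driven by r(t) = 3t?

399/1496

Lowest-order denominator term is 266s, so the open loop has 1 pole at the origin → type 1 system.
K_v = lim_{s→0} s·L(s) = 16·11·17 / 266 = 1496/133.
e_ss = 3/K_v = 3/(1496/133) = 399/1496.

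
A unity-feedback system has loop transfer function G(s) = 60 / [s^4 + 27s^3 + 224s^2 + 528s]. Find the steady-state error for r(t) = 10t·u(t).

Lowest-order denominator term is 528s, so the open loop has 1 pole at the origin → type 1 system.
K_v = lim_{s→0} s·G(s) = 60 / 528 = 5/44.
e_ss = 10/K_v = 10/(5/44) = 88.

88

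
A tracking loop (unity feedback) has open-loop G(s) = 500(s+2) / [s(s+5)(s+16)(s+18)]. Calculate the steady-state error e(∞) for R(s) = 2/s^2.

G(s) has one factor of s in the denominator, so the system is type 1.
K_v = lim_{s→0} s·G(s) = 500·2 / (5·16·18) = 25/36.
e_ss = 2/K_v = 2/(25/36) = 2.88.

2.88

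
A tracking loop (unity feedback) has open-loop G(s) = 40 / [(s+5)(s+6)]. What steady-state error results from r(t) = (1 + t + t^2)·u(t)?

No free integrators in G(s): this is a type 0 system. Treating each term separately:
  • 1: e_ss = 1/(1+K_p) with K_p=4/3 → 3/7.
  • t: a type-0 system cannot track it, e_ss → ∞.
  • t^2: a type-0 system cannot track it, e_ss → ∞.
The unbounded component dominates.

infinity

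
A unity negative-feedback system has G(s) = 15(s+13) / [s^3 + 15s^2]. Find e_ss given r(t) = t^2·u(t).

Factoring s^2 from the denominator leaves a polynomial with constant term 15, so the system is type 2.
K_a = lim_{s→0} s^2·G(s) = 15·13 / 15 = 13.
r(t) = t^2 gives R(s) = 2/s^3.
e_ss = 2/K_a = 2/13.

2/13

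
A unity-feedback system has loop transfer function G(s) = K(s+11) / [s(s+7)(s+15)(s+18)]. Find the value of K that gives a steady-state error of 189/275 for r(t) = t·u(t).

System type = 1 (one pole at s=0).
K_v = lim_{s→0} s·G(s) = K·11 / (7·15·18) = (11/1890)·K.
e_ss = 1/K_v = 189/275 ⇒ K_v = 275/189 ⇒ K = (275/189)/(11/1890) = 250.

250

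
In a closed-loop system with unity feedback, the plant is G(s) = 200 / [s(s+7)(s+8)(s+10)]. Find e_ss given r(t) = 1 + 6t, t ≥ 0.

G(s) has one factor of s in the denominator, so the system is type 1. By superposition:
  • 1: tracked with zero error.
  • 6t: e_ss = 6/K_v with K_v=5/14 → 16.8.
Total e_ss = 16.8.

16.8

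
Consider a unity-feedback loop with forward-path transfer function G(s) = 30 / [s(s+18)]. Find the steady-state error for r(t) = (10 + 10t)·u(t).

The open loop has one pole at the origin → type 1 system. By superposition:
  • 10: tracked with zero error.
  • 10t: e_ss = 10/K_v with K_v=5/3 → 6.
Total e_ss = 6.

6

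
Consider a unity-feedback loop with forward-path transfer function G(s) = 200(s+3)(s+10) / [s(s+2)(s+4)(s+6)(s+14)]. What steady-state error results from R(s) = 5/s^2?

G(s) has one factor of s in the denominator, so the system is type 1.
K_v = lim_{s→0} s·G(s) = 200·3·10 / (2·4·6·14) = 125/14.
e_ss = 5/K_v = 5/(125/14) = 0.56.

0.56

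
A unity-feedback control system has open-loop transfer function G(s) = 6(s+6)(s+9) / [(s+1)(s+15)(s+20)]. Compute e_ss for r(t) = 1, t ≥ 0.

25/52

System type = 0 (no poles at s=0).
K_p = lim_{s→0} G(s) = 6·6·9 / (1·15·20) = 1.08.
e_ss = 1/(1 + K_p) = 1/2.08 = 25/52.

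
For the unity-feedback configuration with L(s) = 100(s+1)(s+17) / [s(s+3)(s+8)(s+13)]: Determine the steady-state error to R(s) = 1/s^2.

78/425

System type = 1 (one pole at s=0).
K_v = lim_{s→0} s·L(s) = 100·1·17 / (3·8·13) = 425/78.
e_ss = 1/K_v = 1/(425/78) = 78/425.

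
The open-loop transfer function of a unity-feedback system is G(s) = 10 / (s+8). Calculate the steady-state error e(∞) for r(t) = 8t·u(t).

G(s) has no factors of s in the denominator, so the system is type 0.
For a type-0 system K_v = 0, so e_ss to a ramp input is unbounded.

infinity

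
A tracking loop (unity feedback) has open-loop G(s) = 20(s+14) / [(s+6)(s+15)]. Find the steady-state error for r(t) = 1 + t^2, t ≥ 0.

infinity

System type = 0 (no poles at s=0). Taking each input component in turn:
  • 1: e_ss = 1/(1+K_p) with K_p=28/9 → 9/37.
  • t^2: a type-0 system cannot track it, e_ss → ∞.
The unbounded component dominates.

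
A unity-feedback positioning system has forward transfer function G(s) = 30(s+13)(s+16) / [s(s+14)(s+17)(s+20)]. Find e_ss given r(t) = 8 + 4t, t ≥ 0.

119/39

The open loop has one pole at the origin → type 1 system. Taking each input component in turn:
  • 8: tracked with zero error.
  • 4t: e_ss = 4/K_v with K_v=156/119 → 119/39.
Total e_ss = 119/39.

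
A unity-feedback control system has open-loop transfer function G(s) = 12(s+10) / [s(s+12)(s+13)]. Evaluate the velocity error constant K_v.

10/13

The open loop has one pole at the origin → type 1 system.
K_v = lim_{s→0} s·G(s) = 12·10 / (12·13) = 10/13.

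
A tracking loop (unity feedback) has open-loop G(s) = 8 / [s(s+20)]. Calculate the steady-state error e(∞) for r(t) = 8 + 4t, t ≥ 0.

10

One free integrator in G(s): this is a type 1 system. Taking each input component in turn:
  • 8: tracked with zero error.
  • 4t: e_ss = 4/K_v with K_v=0.4 → 10.
Total e_ss = 10.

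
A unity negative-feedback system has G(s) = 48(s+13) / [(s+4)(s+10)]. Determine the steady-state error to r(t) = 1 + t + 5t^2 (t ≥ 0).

No free integrators in G(s): this is a type 0 system. By superposition:
  • 1: e_ss = 1/(1+K_p) with K_p=15.6 → 5/83.
  • t: a type-0 system cannot track it, e_ss → ∞.
  • 5t^2: a type-0 system cannot track it, e_ss → ∞.
The unbounded component dominates.

infinity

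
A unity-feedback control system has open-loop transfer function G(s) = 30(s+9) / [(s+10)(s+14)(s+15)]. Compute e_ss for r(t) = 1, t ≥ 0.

70/79

System type = 0 (no poles at s=0).
K_p = lim_{s→0} G(s) = 30·9 / (10·14·15) = 9/70.
e_ss = 1/(1 + K_p) = 1/(79/70) = 70/79.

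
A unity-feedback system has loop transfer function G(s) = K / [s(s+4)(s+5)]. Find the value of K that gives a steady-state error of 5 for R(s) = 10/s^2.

G(s) has one factor of s in the denominator, so the system is type 1.
K_v = lim_{s→0} s·G(s) = K / (4·5) = 0.05·K.
e_ss = 10/K_v = 5 ⇒ K_v = 2 ⇒ K = 2/0.05 = 40.

40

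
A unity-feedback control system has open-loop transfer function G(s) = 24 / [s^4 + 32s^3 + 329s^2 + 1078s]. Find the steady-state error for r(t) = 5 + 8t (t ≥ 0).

The denominator has no term below 1078s — 1 pole at s=0, type 1. Taking each input component in turn:
  • 5: tracked with zero error.
  • 8t: e_ss = 8/K_v with K_v=12/539 → 1078/3.
Total e_ss = 1078/3.

1078/3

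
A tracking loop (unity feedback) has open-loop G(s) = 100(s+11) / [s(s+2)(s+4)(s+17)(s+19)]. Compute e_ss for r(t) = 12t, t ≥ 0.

The open loop has one pole at the origin → type 1 system.
K_v = lim_{s→0} s·G(s) = 100·11 / (2·4·17·19) = 275/646.
e_ss = 12/K_v = 12/(275/646) = 7752/275.

7752/275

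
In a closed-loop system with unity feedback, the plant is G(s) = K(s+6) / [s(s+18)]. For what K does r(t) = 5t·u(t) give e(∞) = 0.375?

System type = 1 (one pole at s=0).
K_v = lim_{s→0} s·G(s) = K·6 / (18) = (1/3)·K.
e_ss = 5/K_v = 0.375 ⇒ K_v = 40/3 ⇒ K = (40/3)/(1/3) = 40.

40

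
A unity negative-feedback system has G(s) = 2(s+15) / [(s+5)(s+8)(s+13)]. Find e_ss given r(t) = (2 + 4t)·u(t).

infinity

The open loop has no poles at the origin → type 0 system. By superposition:
  • 2: e_ss = 2/(1+K_p) with K_p=3/52 → 104/55.
  • 4t: a type-0 system cannot track it, e_ss → ∞.
The unbounded component dominates.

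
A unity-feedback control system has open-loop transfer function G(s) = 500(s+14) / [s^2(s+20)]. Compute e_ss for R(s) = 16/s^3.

G(s) has two factors of s in the denominator, so the system is type 2.
K_a = lim_{s→0} s^2·G(s) = 500·14 / (20) = 350.
r(t) = 8t^2 gives R(s) = 16/s^3.
e_ss = 16/K_a = 16/350 = 8/175.

8/175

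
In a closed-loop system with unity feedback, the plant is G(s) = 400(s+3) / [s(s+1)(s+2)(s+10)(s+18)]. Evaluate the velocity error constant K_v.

The open loop has one pole at the origin → type 1 system.
K_v = lim_{s→0} s·G(s) = 400·3 / (1·2·10·18) = 10/3.

10/3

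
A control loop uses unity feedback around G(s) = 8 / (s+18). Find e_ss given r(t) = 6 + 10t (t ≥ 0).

System type = 0 (no poles at s=0). Treating each term separately:
  • 6: e_ss = 6/(1+K_p) with K_p=4/9 → 54/13.
  • 10t: a type-0 system cannot track it, e_ss → ∞.
The unbounded component dominates.

infinity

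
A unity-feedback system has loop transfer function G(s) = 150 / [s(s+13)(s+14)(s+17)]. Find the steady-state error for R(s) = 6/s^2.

System type = 1 (one pole at s=0).
K_v = lim_{s→0} s·G(s) = 150 / (13·14·17) = 75/1547.
e_ss = 6/K_v = 6/(75/1547) = 123.76.

123.76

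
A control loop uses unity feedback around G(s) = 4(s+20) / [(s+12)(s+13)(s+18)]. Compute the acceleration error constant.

System type = 0 (no poles at s=0).
K_a = lim_{s→0} s^2·G(s) = 0 (the extra factor of s kills the finite limit).

0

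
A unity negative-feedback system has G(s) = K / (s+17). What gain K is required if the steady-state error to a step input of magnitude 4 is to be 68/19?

G(s) has no factors of s in the denominator, so the system is type 0.
K_p = lim_{s→0} G(s) = K / (17) = (1/17)·K.
e_ss = 4/(1 + K_p) = 68/19 ⇒ 1 + (1/17)·K = 19/17 ⇒ K = 2.

2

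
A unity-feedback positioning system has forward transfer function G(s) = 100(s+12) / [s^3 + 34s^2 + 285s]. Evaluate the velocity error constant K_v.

Factoring s from the denominator leaves a polynomial with constant term 285, so the system is type 1.
K_v = lim_{s→0} s·G(s) = 100·12 / 285 = 80/19.

80/19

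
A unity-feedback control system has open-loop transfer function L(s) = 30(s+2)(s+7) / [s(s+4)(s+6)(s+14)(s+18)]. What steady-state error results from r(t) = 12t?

172.8

L(s) has one factor of s in the denominator, so the system is type 1.
K_v = lim_{s→0} s·L(s) = 30·2·7 / (4·6·14·18) = 5/72.
e_ss = 12/K_v = 12/(5/72) = 172.8.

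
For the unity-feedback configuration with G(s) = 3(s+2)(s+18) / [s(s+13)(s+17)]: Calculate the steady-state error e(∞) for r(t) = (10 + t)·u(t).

221/108

System type = 1 (one pole at s=0). Taking each input component in turn:
  • 10: tracked with zero error.
  • t: e_ss = 1/K_v with K_v=108/221 → 221/108.
Total e_ss = 221/108.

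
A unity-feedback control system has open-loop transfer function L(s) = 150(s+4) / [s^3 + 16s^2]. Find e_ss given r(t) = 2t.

0

Lowest-order denominator term is 16s^2, so the open loop has 2 poles at the origin → type 2 system.
K_v = ∞ for a type-2 system; e_ss to a ramp is zero.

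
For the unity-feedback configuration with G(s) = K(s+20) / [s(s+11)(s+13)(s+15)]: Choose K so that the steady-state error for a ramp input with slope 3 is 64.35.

System type = 1 (one pole at s=0).
K_v = lim_{s→0} s·G(s) = K·20 / (11·13·15) = (4/429)·K.
e_ss = 3/K_v = 64.35 ⇒ K_v = 20/429 ⇒ K = (20/429)/(4/429) = 5.

5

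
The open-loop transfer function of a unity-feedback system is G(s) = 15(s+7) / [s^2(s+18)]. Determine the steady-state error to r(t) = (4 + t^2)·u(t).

G(s) has two factors of s in the denominator, so the system is type 2. By superposition:
  • 4: tracked with zero error.
  • t^2: e_ss = 2/K_a with K_a=35/6 → 12/35.
Total e_ss = 12/35.

12/35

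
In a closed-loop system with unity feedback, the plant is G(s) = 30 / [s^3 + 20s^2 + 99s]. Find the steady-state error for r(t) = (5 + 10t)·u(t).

The denominator has no term below 99s — 1 pole at s=0, type 1. By superposition:
  • 5: tracked with zero error.
  • 10t: e_ss = 10/K_v with K_v=10/33 → 33.
Total e_ss = 33.

33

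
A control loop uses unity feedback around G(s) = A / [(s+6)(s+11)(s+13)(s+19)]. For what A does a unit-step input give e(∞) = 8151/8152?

2

The open loop has no poles at the origin → type 0 system.
K_p = lim_{s→0} G(s) = A / (6·11·13·19) = (1/16302)·A.
e_ss = 1/(1 + K_p) = 8151/8152 ⇒ 1 + (1/16302)·A = 8152/8151 ⇒ A = 2.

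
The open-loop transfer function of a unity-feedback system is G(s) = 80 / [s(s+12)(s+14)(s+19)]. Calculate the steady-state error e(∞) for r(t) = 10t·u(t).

399

System type = 1 (one pole at s=0).
K_v = lim_{s→0} s·G(s) = 80 / (12·14·19) = 10/399.
e_ss = 10/K_v = 10/(10/399) = 399.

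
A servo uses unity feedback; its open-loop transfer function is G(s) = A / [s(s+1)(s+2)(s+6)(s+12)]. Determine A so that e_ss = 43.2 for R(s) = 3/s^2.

G(s) has one factor of s in the denominator, so the system is type 1.
K_v = lim_{s→0} s·G(s) = A / (1·2·6·12) = (1/144)·A.
e_ss = 3/K_v = 43.2 ⇒ K_v = 5/72 ⇒ A = (5/72)/(1/144) = 10.

10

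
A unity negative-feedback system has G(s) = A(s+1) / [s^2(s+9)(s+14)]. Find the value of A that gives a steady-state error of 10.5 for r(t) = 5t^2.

120

System type = 2 (two poles at s=0).
K_a = lim_{s→0} s^2·G(s) = A·1 / (9·14) = (1/126)·A.
e_ss = 10/K_a = 10.5 ⇒ K_a = 20/21 ⇒ A = (20/21)/(1/126) = 120.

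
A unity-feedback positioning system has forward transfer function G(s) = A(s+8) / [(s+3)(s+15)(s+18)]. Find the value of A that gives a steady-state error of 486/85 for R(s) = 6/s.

No free integrators in G(s): this is a type 0 system.
K_p = lim_{s→0} G(s) = A·8 / (3·15·18) = (4/405)·A.
e_ss = 6/(1 + K_p) = 486/85 ⇒ 1 + (4/405)·A = 85/81 ⇒ A = 5.

5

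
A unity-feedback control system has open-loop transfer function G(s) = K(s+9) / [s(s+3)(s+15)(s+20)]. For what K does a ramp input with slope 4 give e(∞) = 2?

200

One free integrator in G(s): this is a type 1 system.
K_v = lim_{s→0} s·G(s) = K·9 / (3·15·20) = 0.01·K.
e_ss = 4/K_v = 2 ⇒ K_v = 2 ⇒ K = 2/0.01 = 200.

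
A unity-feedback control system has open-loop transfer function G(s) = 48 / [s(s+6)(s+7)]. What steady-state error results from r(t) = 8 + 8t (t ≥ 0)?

G(s) has one factor of s in the denominator, so the system is type 1. By superposition:
  • 8: tracked with zero error.
  • 8t: e_ss = 8/K_v with K_v=8/7 → 7.
Total e_ss = 7.

7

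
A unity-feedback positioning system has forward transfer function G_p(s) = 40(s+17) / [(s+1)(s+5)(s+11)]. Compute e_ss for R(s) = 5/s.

No free integrators in G_p(s): this is a type 0 system.
K_p = lim_{s→0} G_p(s) = 40·17 / (1·5·11) = 136/11.
e_ss = 5/(1 + K_p) = 5/(147/11) = 55/147.

55/147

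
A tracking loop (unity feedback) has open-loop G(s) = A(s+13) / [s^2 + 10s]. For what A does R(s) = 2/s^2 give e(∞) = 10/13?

The denominator has no term below 10s — 1 pole at s=0, type 1.
K_v = lim_{s→0} s·G(s) = A·13 / 10 = 1.3·A.
e_ss = 2/K_v = 10/13 ⇒ K_v = 2.6 ⇒ A = 2.6/1.3 = 2.

2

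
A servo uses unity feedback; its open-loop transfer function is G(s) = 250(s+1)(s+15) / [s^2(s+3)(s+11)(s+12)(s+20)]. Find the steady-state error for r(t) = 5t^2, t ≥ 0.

Two free integrators in G(s): this is a type 2 system.
K_a = lim_{s→0} s^2·G(s) = 250·1·15 / (3·11·12·20) = 125/264.
r(t) = 5t^2 gives R(s) = 10/s^3.
e_ss = 10/K_a = 10/(125/264) = 21.12.

21.12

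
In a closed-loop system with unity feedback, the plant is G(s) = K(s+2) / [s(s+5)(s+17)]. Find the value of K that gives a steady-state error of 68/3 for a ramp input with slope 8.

15

The open loop has one pole at the origin → type 1 system.
K_v = lim_{s→0} s·G(s) = K·2 / (5·17) = (2/85)·K.
e_ss = 8/K_v = 68/3 ⇒ K_v = 6/17 ⇒ K = (6/17)/(2/85) = 15.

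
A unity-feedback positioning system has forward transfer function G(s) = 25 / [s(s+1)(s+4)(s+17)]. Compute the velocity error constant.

25/68

G(s) has one factor of s in the denominator, so the system is type 1.
K_v = lim_{s→0} s·G(s) = 25 / (1·4·17) = 25/68.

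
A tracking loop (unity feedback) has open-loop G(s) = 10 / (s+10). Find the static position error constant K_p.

G(s) has no factors of s in the denominator, so the system is type 0.
K_p = lim_{s→0} G(s) = 10 / (10) = 1.

1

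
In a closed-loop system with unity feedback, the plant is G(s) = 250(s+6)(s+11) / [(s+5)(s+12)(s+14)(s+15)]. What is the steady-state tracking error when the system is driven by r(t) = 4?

No free integrators in G(s): this is a type 0 system.
K_p = lim_{s→0} G(s) = 250·6·11 / (5·12·14·15) = 55/42.
e_ss = 4/(1 + K_p) = 4/(97/42) = 168/97.

168/97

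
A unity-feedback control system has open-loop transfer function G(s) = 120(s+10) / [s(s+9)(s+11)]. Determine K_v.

The open loop has one pole at the origin → type 1 system.
K_v = lim_{s→0} s·G(s) = 120·10 / (9·11) = 400/33.

400/33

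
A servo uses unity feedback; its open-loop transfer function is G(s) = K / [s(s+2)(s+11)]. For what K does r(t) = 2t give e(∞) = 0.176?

One free integrator in G(s): this is a type 1 system.
K_v = lim_{s→0} s·G(s) = K / (2·11) = (1/22)·K.
e_ss = 2/K_v = 0.176 ⇒ K_v = 125/11 ⇒ K = (125/11)/(1/22) = 250.

250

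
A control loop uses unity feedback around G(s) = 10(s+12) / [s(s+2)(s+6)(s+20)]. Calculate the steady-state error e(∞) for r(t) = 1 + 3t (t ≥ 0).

6

System type = 1 (one pole at s=0). Taking each input component in turn:
  • 1: tracked with zero error.
  • 3t: e_ss = 3/K_v with K_v=0.5 → 6.
Total e_ss = 6.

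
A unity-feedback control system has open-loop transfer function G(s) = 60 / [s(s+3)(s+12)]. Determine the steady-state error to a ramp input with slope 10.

6

The open loop has one pole at the origin → type 1 system.
K_v = lim_{s→0} s·G(s) = 60 / (3·12) = 5/3.
e_ss = 10/K_v = 10/(5/3) = 6.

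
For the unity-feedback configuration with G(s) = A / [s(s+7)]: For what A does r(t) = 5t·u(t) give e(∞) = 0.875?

40

The open loop has one pole at the origin → type 1 system.
K_v = lim_{s→0} s·G(s) = A / (7) = (1/7)·A.
e_ss = 5/K_v = 0.875 ⇒ K_v = 40/7 ⇒ A = (40/7)/(1/7) = 40.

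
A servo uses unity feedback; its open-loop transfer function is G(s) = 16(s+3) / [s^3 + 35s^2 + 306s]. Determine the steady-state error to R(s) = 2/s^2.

Lowest-order denominator term is 306s, so the open loop has 1 pole at the origin → type 1 system.
K_v = lim_{s→0} s·G(s) = 16·3 / 306 = 8/51.
e_ss = 2/K_v = 2/(8/51) = 12.75.

12.75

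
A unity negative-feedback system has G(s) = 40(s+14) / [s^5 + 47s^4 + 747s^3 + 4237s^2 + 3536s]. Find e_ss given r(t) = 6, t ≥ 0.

0

Lowest-order denominator term is 3536s, so the open loop has 1 pole at the origin → type 1 system.
A type-1 system has K_p = ∞, so it tracks a step input with zero steady-state error.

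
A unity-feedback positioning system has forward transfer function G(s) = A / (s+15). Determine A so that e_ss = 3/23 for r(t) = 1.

The open loop has no poles at the origin → type 0 system.
K_p = lim_{s→0} G(s) = A / (15) = (1/15)·A.
e_ss = 1/(1 + K_p) = 3/23 ⇒ 1 + (1/15)·A = 23/3 ⇒ A = 100.

100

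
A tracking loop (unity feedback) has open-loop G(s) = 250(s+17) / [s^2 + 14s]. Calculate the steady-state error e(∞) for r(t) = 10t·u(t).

14/425

The denominator has no term below 14s — 1 pole at s=0, type 1.
K_v = lim_{s→0} s·G(s) = 250·17 / 14 = 2125/7.
e_ss = 10/K_v = 10/(2125/7) = 14/425.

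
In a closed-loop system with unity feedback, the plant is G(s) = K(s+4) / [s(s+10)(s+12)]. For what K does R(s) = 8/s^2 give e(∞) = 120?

One free integrator in G(s): this is a type 1 system.
K_v = lim_{s→0} s·G(s) = K·4 / (10·12) = (1/30)·K.
e_ss = 8/K_v = 120 ⇒ K_v = 1/15 ⇒ K = (1/15)/(1/30) = 2.

2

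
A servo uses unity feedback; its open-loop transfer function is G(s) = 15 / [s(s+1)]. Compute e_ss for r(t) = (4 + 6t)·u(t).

System type = 1 (one pole at s=0). By superposition:
  • 4: tracked with zero error.
  • 6t: e_ss = 6/K_v with K_v=15 → 0.4.
Total e_ss = 0.4.

0.4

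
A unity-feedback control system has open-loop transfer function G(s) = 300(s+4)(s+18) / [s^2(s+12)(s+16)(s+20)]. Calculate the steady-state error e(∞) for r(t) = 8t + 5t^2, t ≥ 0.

16/9

System type = 2 (two poles at s=0). Treating each term separately:
  • 8t: tracked with zero error.
  • 5t^2: e_ss = 10/K_a with K_a=5.625 → 16/9.
Total e_ss = 16/9.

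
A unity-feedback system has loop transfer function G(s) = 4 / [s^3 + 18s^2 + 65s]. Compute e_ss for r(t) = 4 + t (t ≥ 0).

16.25

Lowest-order denominator term is 65s, so the open loop has 1 pole at the origin → type 1 system. Treating each term separately:
  • 4: tracked with zero error.
  • t: e_ss = 1/K_v with K_v=4/65 → 16.25.
Total e_ss = 16.25.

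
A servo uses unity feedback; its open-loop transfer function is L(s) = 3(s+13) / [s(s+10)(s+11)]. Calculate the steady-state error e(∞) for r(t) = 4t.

440/39

One free integrator in L(s): this is a type 1 system.
K_v = lim_{s→0} s·L(s) = 3·13 / (10·11) = 39/110.
e_ss = 4/K_v = 4/(39/110) = 440/39.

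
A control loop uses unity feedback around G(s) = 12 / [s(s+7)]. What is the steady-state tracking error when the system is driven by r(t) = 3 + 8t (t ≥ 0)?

The open loop has one pole at the origin → type 1 system. By superposition:
  • 3: tracked with zero error.
  • 8t: e_ss = 8/K_v with K_v=12/7 → 14/3.
Total e_ss = 14/3.

14/3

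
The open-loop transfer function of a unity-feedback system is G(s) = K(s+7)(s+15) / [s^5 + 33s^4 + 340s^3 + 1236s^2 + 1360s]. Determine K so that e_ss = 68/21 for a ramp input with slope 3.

Lowest-order denominator term is 1360s, so the open loop has 1 pole at the origin → type 1 system.
K_v = lim_{s→0} s·G(s) = K·7·15 / 1360 = (21/272)·K.
e_ss = 3/K_v = 68/21 ⇒ K_v = 63/68 ⇒ K = (63/68)/(21/272) = 12.

12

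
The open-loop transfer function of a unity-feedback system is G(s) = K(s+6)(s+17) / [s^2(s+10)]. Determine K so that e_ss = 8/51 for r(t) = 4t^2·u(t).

The open loop has two poles at the origin → type 2 system.
K_a = lim_{s→0} s^2·G(s) = K·6·17 / (10) = 10.2·K.
e_ss = 8/K_a = 8/51 ⇒ K_a = 51 ⇒ K = 51/10.2 = 5.

5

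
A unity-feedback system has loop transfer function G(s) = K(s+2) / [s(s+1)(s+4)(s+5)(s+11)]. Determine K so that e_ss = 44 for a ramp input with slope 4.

The open loop has one pole at the origin → type 1 system.
K_v = lim_{s→0} s·G(s) = K·2 / (1·4·5·11) = (1/110)·K.
e_ss = 4/K_v = 44 ⇒ K_v = 1/11 ⇒ K = (1/11)/(1/110) = 10.

10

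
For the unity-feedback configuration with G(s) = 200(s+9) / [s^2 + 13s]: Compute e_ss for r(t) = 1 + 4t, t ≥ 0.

The denominator has no term below 13s — 1 pole at s=0, type 1. Treating each term separately:
  • 1: tracked with zero error.
  • 4t: e_ss = 4/K_v with K_v=1800/13 → 13/450.
Total e_ss = 13/450.

13/450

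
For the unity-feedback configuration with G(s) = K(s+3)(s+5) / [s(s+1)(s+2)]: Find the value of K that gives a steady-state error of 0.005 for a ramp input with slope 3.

The open loop has one pole at the origin → type 1 system.
K_v = lim_{s→0} s·G(s) = K·3·5 / (1·2) = 7.5·K.
e_ss = 3/K_v = 0.005 ⇒ K_v = 600 ⇒ K = 600/7.5 = 80.

80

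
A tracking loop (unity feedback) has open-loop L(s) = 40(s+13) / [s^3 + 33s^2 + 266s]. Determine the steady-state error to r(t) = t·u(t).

The denominator has no term below 266s — 1 pole at s=0, type 1.
K_v = lim_{s→0} s·L(s) = 40·13 / 266 = 260/133.
e_ss = 1/K_v = 1/(260/133) = 133/260.

133/260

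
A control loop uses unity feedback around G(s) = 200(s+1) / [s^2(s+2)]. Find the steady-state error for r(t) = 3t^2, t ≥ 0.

Two free integrators in G(s): this is a type 2 system.
K_a = lim_{s→0} s^2·G(s) = 200·1 / (2) = 100.
r(t) = 3t^2 gives R(s) = 6/s^3.
e_ss = 6/K_a = 6/100 = 0.06.

0.06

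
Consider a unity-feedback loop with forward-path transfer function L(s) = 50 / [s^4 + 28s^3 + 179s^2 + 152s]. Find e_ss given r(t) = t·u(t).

Factoring s from the denominator leaves a polynomial with constant term 152, so the system is type 1.
K_v = lim_{s→0} s·L(s) = 50 / 152 = 25/76.
e_ss = 1/K_v = 1/(25/76) = 3.04.

3.04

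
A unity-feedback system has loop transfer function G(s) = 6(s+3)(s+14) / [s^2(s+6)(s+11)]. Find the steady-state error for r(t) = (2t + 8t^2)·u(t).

System type = 2 (two poles at s=0). By superposition:
  • 2t: tracked with zero error.
  • 8t^2: e_ss = 16/K_a with K_a=42/11 → 88/21.
Total e_ss = 88/21.

88/21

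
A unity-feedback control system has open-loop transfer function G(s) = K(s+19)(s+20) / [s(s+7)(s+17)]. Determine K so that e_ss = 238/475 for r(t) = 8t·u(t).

5

G(s) has one factor of s in the denominator, so the system is type 1.
K_v = lim_{s→0} s·G(s) = K·19·20 / (7·17) = (380/119)·K.
e_ss = 8/K_v = 238/475 ⇒ K_v = 1900/119 ⇒ K = (1900/119)/(380/119) = 5.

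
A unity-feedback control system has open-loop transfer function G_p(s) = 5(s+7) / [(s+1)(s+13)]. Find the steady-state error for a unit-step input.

13/48

No free integrators in G_p(s): this is a type 0 system.
K_p = lim_{s→0} G_p(s) = 5·7 / (1·13) = 35/13.
e_ss = 1/(1 + K_p) = 1/(48/13) = 13/48.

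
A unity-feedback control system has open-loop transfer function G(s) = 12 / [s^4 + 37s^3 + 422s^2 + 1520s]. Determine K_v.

3/380

Factoring s from the denominator leaves a polynomial with constant term 1520, so the system is type 1.
K_v = lim_{s→0} s·G(s) = 12 / 1520 = 3/380.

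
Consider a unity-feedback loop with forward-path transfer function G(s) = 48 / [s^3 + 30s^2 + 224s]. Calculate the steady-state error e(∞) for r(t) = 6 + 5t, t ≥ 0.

Factoring s from the denominator leaves a polynomial with constant term 224, so the system is type 1. Treating each term separately:
  • 6: tracked with zero error.
  • 5t: e_ss = 5/K_v with K_v=3/14 → 70/3.
Total e_ss = 70/3.

70/3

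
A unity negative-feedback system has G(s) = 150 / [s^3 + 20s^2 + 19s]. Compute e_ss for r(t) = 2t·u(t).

19/75

Factoring s from the denominator leaves a polynomial with constant term 19, so the system is type 1.
K_v = lim_{s→0} s·G(s) = 150 / 19 = 150/19.
e_ss = 2/K_v = 2/(150/19) = 19/75.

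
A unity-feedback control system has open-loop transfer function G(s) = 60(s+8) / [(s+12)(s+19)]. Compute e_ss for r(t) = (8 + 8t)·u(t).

infinity

No free integrators in G(s): this is a type 0 system. By superposition:
  • 8: e_ss = 8/(1+K_p) with K_p=40/19 → 152/59.
  • 8t: a type-0 system cannot track it, e_ss → ∞.
The unbounded component dominates.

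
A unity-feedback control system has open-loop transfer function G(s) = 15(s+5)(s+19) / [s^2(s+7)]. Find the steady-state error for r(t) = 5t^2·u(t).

14/285

The open loop has two poles at the origin → type 2 system.
K_a = lim_{s→0} s^2·G(s) = 15·5·19 / (7) = 1425/7.
r(t) = 5t^2 gives R(s) = 10/s^3.
e_ss = 10/K_a = 10/(1425/7) = 14/285.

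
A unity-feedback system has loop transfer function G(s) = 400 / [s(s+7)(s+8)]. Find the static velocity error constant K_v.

50/7

One free integrator in G(s): this is a type 1 system.
K_v = lim_{s→0} s·G(s) = 400 / (7·8) = 50/7.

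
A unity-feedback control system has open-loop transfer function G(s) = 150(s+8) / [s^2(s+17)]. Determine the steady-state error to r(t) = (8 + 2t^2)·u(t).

Two free integrators in G(s): this is a type 2 system. Treating each term separately:
  • 8: tracked with zero error.
  • 2t^2: e_ss = 4/K_a with K_a=1200/17 → 17/300.
Total e_ss = 17/300.

17/300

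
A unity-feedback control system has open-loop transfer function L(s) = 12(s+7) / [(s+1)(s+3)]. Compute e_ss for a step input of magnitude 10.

10/29

The open loop has no poles at the origin → type 0 system.
K_p = lim_{s→0} L(s) = 12·7 / (1·3) = 28.
e_ss = 10/(1 + K_p) = 10/29.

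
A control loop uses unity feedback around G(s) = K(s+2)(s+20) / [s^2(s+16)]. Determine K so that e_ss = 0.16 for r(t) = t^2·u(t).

Two free integrators in G(s): this is a type 2 system.
K_a = lim_{s→0} s^2·G(s) = K·2·20 / (16) = 2.5·K.
e_ss = 2/K_a = 0.16 ⇒ K_a = 12.5 ⇒ K = 12.5/2.5 = 5.

5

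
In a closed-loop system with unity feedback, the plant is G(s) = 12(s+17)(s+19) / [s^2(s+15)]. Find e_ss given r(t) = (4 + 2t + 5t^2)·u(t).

System type = 2 (two poles at s=0). By superposition:
  • 4: tracked with zero error.
  • 2t: tracked with zero error.
  • 5t^2: e_ss = 10/K_a with K_a=258.4 → 25/646.
Total e_ss = 25/646.

25/646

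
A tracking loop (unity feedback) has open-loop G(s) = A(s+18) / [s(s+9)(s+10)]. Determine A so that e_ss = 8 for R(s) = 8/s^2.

The open loop has one pole at the origin → type 1 system.
K_v = lim_{s→0} s·G(s) = A·18 / (9·10) = 0.2·A.
e_ss = 8/K_v = 8 ⇒ K_v = 1 ⇒ A = 1/0.2 = 5.

5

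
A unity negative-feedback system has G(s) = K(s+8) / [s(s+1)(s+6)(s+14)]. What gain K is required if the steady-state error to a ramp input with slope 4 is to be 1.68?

System type = 1 (one pole at s=0).
K_v = lim_{s→0} s·G(s) = K·8 / (1·6·14) = (2/21)·K.
e_ss = 4/K_v = 1.68 ⇒ K_v = 50/21 ⇒ K = (50/21)/(2/21) = 25.

25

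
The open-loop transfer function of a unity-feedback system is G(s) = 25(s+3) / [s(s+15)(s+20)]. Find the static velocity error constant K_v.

0.25

System type = 1 (one pole at s=0).
K_v = lim_{s→0} s·G(s) = 25·3 / (15·20) = 0.25.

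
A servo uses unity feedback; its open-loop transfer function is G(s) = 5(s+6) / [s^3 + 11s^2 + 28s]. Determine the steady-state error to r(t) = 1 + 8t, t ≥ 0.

112/15

The denominator has no term below 28s — 1 pole at s=0, type 1. By superposition:
  • 1: tracked with zero error.
  • 8t: e_ss = 8/K_v with K_v=15/14 → 112/15.
Total e_ss = 112/15.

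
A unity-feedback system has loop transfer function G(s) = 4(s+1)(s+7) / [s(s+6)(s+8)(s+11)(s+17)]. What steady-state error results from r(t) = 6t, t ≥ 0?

13464/7

One free integrator in G(s): this is a type 1 system.
K_v = lim_{s→0} s·G(s) = 4·1·7 / (6·8·11·17) = 7/2244.
e_ss = 6/K_v = 6/(7/2244) = 13464/7.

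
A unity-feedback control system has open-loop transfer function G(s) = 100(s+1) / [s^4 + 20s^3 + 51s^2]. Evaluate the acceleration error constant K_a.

100/51

Lowest-order denominator term is 51s^2, so the open loop has 2 poles at the origin → type 2 system.
K_a = lim_{s→0} s^2·G(s) = 100·1 / 51 = 100/51.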